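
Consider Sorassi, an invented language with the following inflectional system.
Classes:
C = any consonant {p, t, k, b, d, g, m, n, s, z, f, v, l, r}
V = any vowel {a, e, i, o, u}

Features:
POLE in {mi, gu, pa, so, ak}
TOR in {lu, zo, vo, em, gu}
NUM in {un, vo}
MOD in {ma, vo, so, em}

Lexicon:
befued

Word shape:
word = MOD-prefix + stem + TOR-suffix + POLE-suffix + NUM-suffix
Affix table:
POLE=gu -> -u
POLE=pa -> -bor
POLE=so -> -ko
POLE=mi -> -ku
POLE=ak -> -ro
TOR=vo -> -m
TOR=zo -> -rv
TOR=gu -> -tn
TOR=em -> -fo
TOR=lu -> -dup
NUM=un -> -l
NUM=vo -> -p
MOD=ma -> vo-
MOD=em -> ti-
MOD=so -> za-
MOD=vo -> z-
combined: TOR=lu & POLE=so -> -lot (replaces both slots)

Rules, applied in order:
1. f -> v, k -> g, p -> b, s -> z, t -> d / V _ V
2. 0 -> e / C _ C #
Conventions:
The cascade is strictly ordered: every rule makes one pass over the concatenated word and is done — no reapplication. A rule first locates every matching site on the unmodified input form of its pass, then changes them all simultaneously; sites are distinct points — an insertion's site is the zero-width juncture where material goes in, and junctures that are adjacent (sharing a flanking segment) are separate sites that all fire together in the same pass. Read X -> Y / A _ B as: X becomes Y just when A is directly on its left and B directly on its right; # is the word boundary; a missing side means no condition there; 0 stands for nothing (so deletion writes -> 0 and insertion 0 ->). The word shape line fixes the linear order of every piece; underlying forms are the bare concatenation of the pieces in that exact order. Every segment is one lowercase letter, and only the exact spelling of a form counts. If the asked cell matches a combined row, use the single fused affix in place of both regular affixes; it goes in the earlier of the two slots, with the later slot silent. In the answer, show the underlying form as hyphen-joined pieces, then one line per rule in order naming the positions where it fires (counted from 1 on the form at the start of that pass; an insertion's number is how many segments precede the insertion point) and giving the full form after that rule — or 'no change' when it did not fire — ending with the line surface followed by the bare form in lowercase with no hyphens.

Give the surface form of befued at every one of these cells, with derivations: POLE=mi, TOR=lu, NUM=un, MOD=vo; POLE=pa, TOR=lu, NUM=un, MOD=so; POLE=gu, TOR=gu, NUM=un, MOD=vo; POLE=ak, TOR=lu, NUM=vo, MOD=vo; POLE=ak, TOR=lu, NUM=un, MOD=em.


cell POLE=mi, TOR=lu, NUM=un, MOD=vo:
underlying: z-befued-dup-ku-l
1. f -> v, k -> g, p -> b, s -> z, t -> d / V _ V: fires at position(s) 4: zbevueddupkul
2. 0 -> e / C _ C #: no change
surface: zbevueddupkul

cell POLE=pa, TOR=lu, NUM=un, MOD=so:
underlying: za-befued-dup-bor-l
1. f -> v, k -> g, p -> b, s -> z, t -> d / V _ V: fires at position(s) 5: zabevueddupborl
2. 0 -> e / C _ C #: inserts after position(s) 14: zabevueddupborel
surface: zabevueddupborel

cell POLE=gu, TOR=gu, NUM=un, MOD=vo:
underlying: z-befued-tn-u-l
1. f -> v, k -> g, p -> b, s -> z, t -> d / V _ V: fires at position(s) 4: zbevuedtnul
2. 0 -> e / C _ C #: no change
surface: zbevuedtnul

cell POLE=ak, TOR=lu, NUM=vo, MOD=vo:
underlying: z-befued-dup-ro-p
1. f -> v, k -> g, p -> b, s -> z, t -> d / V _ V: fires at position(s) 4: zbevuedduprop
2. 0 -> e / C _ C #: no change
surface: zbevuedduprop

cell POLE=ak, TOR=lu, NUM=un, MOD=em:
underlying: ti-befued-dup-ro-l
1. f -> v, k -> g, p -> b, s -> z, t -> d / V _ V: fires at position(s) 5: tibevuedduprol
2. 0 -> e / C _ C #: no change
surface: tibevuedduprol


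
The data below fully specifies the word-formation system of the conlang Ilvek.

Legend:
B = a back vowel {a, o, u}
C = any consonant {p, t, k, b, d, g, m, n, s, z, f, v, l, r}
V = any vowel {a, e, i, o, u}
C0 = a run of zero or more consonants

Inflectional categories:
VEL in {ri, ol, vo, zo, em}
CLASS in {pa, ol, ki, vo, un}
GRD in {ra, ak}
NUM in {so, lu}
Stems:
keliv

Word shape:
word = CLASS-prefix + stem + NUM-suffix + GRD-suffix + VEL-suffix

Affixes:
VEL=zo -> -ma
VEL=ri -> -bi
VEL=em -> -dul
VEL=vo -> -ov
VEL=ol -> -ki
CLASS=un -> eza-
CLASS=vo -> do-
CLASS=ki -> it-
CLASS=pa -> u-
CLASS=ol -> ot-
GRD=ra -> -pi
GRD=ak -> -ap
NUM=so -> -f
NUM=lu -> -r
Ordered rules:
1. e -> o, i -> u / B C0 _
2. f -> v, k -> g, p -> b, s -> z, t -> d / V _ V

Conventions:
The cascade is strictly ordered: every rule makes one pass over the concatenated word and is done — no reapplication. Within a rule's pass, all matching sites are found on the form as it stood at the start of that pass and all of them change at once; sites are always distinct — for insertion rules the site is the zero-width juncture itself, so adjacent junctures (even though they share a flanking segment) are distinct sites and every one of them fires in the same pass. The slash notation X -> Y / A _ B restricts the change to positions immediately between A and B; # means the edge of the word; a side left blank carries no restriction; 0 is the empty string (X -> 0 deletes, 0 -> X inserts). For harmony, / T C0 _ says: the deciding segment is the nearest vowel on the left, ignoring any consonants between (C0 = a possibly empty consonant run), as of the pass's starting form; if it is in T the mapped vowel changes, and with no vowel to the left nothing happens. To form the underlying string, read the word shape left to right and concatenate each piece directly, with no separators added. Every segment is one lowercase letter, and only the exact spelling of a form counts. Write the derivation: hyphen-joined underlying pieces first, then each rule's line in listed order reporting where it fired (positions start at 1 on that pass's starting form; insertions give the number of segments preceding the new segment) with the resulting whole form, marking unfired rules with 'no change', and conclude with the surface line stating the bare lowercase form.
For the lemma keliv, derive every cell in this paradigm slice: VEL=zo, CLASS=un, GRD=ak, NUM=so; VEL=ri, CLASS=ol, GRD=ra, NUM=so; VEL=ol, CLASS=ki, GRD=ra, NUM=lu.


cell VEL=zo, CLASS=un, GRD=ak, NUM=so:
underlying: eza-keliv-f-ap-ma
1. e -> o, i -> u / B C0 _: fires at position(s) 5: ezakolivfapma
2. f -> v, k -> g, p -> b, s -> z, t -> d / V _ V: fires at position(s) 4: ezagolivfapma
surface: ezagolivfapma

cell VEL=ri, CLASS=ol, GRD=ra, NUM=so:
underlying: ot-keliv-f-pi-bi
1. e -> o, i -> u / B C0 _: fires at position(s) 4: otkolivfpibi
2. f -> v, k -> g, p -> b, s -> z, t -> d / V _ V: no change
surface: otkolivfpibi

cell VEL=ol, CLASS=ki, GRD=ra, NUM=lu:
underlying: it-keliv-r-pi-ki
1. e -> o, i -> u / B C0 _: no change
2. f -> v, k -> g, p -> b, s -> z, t -> d / V _ V: fires at position(s) 11: itkelivrpigi
surface: itkelivrpigi


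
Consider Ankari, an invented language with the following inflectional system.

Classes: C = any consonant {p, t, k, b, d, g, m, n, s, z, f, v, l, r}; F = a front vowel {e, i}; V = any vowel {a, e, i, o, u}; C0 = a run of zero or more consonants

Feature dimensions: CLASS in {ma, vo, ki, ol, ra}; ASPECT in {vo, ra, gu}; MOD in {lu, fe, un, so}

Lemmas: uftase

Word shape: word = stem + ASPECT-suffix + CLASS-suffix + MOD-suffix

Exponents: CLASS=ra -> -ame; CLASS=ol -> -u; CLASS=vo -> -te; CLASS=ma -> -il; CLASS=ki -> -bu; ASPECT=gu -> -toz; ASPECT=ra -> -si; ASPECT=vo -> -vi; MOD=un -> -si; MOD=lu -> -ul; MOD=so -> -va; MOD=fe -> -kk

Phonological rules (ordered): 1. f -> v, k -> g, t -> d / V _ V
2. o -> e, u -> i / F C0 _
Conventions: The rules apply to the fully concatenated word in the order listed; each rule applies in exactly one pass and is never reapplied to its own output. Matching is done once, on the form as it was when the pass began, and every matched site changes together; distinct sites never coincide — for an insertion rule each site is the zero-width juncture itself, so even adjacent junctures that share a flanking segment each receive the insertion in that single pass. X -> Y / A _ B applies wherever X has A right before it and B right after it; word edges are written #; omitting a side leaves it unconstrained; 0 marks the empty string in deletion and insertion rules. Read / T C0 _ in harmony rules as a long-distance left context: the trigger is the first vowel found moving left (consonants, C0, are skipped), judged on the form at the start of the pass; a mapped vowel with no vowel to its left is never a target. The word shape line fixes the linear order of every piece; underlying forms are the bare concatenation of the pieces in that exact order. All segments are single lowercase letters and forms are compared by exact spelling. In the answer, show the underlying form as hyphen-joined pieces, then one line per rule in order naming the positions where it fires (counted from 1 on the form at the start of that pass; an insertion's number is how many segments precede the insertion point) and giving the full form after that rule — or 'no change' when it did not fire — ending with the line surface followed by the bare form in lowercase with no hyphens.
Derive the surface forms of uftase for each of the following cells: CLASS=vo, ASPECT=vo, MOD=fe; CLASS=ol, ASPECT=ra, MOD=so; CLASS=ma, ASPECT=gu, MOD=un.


cell CLASS=vo, ASPECT=vo, MOD=fe:
underlying: uftase-vi-te-kk
1. f -> v, k -> g, t -> d / V _ V: fires at position(s) 9: uftasevidekk
2. o -> e, u -> i / F C0 _: no change
surface: uftasevidekk

cell CLASS=ol, ASPECT=ra, MOD=so:
underlying: uftase-si-u-va
1. f -> v, k -> g, t -> d / V _ V: no change
2. o -> e, u -> i / F C0 _: fires at position(s) 9: uftasesiiva
surface: uftasesiiva

cell CLASS=ma, ASPECT=gu, MOD=un:
underlying: uftase-toz-il-si
1. f -> v, k -> g, t -> d / V _ V: fires at position(s) 7: uftasedozilsi
2. o -> e, u -> i / F C0 _: fires at position(s) 8: uftasedezilsi
surface: uftasedezilsi


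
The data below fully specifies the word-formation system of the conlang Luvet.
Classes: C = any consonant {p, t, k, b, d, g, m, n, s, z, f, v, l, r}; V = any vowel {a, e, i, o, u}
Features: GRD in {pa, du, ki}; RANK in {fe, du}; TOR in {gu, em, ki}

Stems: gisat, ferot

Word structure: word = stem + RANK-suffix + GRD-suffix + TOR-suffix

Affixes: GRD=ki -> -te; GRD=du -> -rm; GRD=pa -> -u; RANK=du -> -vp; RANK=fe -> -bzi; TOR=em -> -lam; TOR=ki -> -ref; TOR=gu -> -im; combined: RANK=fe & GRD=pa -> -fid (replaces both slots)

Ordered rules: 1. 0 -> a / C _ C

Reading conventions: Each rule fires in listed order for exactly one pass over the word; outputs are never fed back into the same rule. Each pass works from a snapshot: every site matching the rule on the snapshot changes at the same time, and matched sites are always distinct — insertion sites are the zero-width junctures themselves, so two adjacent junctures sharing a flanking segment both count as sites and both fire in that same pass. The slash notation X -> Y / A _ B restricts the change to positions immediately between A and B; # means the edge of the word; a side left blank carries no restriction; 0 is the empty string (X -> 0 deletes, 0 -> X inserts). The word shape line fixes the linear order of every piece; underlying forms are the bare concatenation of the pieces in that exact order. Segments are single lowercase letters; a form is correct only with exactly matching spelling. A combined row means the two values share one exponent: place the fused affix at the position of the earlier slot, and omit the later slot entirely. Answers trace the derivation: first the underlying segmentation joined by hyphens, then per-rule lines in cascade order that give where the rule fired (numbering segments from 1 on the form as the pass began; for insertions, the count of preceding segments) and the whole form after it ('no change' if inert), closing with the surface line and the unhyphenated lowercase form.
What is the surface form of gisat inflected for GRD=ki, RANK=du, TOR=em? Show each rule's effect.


underlying: gisat-vp-te-lam
1. 0 -> a / C _ C: inserts after position(s) 5, 6, 7: gisatavapatelam
surface: gisatavapatelam


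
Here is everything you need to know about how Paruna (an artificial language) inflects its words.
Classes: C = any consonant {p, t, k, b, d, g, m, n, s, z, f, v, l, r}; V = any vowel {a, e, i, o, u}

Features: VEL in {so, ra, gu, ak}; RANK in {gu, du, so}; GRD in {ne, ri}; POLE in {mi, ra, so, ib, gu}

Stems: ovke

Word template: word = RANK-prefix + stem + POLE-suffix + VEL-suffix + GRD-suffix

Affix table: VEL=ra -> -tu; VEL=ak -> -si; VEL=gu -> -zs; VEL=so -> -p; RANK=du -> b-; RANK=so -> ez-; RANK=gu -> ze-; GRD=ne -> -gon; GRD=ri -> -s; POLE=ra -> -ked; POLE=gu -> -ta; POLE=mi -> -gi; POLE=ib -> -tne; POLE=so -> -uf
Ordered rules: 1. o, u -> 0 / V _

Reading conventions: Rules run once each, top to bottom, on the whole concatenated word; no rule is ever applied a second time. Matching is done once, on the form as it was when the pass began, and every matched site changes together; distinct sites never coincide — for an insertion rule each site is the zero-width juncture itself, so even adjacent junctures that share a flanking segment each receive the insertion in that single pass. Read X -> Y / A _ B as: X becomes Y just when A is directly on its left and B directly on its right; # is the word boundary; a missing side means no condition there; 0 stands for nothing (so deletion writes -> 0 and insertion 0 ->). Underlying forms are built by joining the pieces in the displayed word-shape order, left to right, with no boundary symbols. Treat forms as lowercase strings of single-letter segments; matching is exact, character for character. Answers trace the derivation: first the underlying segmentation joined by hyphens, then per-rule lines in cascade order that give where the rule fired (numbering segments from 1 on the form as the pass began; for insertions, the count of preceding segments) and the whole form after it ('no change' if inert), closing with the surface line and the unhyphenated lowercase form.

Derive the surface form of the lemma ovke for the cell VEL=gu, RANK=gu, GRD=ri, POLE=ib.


underlying: ze-ovke-tne-zs-s
1. o, u -> 0 / V _: fires at position(s) 3: zevketnezss
surface: zevketnezss


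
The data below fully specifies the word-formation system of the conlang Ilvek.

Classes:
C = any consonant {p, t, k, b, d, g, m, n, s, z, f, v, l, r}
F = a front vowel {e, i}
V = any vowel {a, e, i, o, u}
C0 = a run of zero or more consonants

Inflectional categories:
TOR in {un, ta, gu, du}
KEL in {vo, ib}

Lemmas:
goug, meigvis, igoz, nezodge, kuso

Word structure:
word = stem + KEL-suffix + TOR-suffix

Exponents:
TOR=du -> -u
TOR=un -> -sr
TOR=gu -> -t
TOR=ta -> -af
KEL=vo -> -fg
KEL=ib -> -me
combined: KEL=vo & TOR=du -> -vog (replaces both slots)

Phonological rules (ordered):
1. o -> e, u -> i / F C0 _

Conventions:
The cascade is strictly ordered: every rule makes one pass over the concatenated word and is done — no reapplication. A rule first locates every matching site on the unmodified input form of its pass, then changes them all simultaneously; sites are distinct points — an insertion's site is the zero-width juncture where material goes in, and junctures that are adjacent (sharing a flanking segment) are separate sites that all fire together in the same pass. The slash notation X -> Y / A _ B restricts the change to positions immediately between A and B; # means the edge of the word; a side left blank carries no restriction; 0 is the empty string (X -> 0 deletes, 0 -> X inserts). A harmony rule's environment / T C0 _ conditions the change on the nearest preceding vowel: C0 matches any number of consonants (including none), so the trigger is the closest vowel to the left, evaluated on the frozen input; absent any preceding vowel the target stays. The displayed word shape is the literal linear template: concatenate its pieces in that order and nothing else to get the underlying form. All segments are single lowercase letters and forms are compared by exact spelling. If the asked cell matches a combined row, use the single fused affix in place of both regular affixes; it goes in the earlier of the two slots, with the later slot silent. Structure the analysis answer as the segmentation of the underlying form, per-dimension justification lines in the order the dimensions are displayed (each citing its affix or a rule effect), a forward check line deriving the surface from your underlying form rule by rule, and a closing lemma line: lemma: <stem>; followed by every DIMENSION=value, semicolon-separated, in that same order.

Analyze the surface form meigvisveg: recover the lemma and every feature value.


underlying: meigvis-vog
TOR=du - signalled by the combined affix row
KEL=vo - signalled by the combined affix row
check: meigvisvog -> meigvisveg
lemma: meigvis; TOR=du; KEL=vo


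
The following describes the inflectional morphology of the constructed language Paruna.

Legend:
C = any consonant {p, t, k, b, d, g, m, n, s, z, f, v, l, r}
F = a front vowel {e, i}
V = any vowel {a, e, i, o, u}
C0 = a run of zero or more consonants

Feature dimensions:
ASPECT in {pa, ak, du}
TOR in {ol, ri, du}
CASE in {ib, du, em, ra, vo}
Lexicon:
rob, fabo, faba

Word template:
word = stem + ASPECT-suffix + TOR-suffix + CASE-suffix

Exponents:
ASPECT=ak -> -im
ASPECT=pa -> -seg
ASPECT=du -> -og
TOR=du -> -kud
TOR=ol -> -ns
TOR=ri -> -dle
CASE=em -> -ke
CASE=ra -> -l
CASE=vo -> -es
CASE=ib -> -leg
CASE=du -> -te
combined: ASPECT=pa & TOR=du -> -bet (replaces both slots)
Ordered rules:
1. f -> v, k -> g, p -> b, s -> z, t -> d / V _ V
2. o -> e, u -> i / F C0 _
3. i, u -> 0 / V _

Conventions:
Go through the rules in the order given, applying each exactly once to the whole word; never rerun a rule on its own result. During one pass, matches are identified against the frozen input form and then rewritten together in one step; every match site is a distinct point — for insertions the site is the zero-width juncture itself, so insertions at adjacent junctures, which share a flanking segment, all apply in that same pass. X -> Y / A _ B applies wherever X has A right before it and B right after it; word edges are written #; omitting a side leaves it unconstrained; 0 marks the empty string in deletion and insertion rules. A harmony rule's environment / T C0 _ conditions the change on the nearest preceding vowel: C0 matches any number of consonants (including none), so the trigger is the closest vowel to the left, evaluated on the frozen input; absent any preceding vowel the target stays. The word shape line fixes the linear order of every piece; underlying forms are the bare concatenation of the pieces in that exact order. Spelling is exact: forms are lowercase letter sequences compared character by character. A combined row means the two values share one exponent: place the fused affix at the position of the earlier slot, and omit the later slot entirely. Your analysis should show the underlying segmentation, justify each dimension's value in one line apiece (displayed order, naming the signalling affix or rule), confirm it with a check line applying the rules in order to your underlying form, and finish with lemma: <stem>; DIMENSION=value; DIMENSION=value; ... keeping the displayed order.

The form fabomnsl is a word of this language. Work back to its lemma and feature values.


underlying: fabo-im-ns-l
ASPECT=ak - signalled by the affix -im
TOR=ol - signalled by the affix -ns
CASE=ra - signalled by the affix -l
check: faboimnsl -> faboimnsl -> faboimnsl -> fabomnsl
lemma: fabo; ASPECT=ak; TOR=ol; CASE=ra


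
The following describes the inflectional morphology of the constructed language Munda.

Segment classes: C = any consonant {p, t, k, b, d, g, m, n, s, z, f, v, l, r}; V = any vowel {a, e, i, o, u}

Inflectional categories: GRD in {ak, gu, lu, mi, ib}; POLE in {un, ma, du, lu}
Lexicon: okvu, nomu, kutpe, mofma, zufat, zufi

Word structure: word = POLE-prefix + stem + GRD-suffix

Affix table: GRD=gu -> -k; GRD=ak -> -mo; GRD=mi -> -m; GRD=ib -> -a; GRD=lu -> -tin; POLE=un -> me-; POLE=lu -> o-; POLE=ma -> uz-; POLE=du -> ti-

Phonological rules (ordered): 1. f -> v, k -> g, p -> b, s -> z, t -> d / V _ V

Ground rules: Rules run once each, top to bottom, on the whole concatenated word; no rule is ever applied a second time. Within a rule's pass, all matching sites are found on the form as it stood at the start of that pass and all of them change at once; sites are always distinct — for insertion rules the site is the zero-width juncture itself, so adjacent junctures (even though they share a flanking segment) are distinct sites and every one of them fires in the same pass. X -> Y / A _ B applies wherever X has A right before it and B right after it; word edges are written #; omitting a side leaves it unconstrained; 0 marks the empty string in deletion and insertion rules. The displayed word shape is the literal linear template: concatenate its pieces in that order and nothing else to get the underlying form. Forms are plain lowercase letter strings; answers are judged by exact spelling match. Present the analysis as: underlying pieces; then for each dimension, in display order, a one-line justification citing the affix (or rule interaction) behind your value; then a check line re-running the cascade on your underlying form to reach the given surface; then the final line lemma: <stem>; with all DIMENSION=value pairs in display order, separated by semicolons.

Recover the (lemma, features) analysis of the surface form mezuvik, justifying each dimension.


underlying: me-zufi-k
GRD=gu - signalled by the affix -k
POLE=un - signalled by the affix me-
check: mezufik -> mezuvik
lemma: zufi; GRD=gu; POLE=un


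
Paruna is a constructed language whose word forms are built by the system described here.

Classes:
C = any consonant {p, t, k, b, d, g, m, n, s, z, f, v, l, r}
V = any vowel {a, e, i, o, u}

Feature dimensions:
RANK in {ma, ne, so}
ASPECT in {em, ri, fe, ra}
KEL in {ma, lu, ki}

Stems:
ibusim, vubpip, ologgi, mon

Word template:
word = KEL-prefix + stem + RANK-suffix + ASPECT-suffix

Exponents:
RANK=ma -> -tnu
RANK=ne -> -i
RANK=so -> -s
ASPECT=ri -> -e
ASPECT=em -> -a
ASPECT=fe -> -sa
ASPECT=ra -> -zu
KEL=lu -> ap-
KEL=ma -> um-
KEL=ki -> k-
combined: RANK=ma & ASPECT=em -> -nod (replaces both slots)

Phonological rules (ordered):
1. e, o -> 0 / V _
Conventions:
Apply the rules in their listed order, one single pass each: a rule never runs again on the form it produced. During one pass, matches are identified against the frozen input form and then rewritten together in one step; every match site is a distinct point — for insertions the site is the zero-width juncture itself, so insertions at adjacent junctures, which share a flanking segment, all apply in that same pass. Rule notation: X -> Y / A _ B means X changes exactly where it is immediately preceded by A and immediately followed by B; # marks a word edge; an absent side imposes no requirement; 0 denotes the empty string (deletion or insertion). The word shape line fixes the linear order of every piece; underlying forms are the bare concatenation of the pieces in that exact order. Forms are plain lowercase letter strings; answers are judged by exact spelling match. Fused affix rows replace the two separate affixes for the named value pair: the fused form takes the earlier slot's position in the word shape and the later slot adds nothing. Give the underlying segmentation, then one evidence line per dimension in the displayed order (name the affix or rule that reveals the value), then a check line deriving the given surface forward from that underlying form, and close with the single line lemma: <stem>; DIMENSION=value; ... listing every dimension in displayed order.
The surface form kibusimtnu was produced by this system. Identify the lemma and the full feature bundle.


underlying: k-ibusim-tnu-e
RANK=ma - signalled by the affix -tnu
ASPECT=ri - signalled by the affix -e
KEL=ki - signalled by the affix k-
check: kibusimtnue -> kibusimtnu
lemma: ibusim; RANK=ma; ASPECT=ri; KEL=ki


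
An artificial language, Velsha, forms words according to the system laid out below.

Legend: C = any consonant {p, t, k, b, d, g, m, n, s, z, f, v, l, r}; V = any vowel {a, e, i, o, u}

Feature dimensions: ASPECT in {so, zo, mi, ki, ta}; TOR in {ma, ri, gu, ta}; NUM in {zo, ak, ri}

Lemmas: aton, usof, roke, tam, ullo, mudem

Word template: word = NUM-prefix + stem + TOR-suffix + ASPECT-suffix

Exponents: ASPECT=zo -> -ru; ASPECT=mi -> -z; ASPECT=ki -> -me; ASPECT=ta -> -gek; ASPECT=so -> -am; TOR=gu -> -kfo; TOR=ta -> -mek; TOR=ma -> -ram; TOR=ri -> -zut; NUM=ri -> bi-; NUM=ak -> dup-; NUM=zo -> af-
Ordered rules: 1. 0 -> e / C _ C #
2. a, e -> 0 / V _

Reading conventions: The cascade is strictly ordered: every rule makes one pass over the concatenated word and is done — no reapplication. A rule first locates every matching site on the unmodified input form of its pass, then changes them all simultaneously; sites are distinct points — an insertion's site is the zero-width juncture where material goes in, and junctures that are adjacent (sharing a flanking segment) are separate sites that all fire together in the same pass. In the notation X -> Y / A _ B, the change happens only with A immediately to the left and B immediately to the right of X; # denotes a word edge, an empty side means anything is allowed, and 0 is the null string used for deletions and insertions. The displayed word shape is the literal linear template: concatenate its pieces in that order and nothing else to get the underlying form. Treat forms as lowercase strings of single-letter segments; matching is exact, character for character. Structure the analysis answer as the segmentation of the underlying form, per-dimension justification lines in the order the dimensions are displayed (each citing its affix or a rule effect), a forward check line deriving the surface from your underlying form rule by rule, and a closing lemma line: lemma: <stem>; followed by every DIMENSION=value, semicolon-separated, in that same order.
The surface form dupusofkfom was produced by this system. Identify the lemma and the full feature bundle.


underlying: dup-usof-kfo-am
ASPECT=so - signalled by the affix -am
TOR=gu - signalled by the affix -kfo
NUM=ak - signalled by the affix dup-
check: dupusofkfoam -> dupusofkfoam -> dupusofkfom
lemma: usof; ASPECT=so; TOR=gu; NUM=ak


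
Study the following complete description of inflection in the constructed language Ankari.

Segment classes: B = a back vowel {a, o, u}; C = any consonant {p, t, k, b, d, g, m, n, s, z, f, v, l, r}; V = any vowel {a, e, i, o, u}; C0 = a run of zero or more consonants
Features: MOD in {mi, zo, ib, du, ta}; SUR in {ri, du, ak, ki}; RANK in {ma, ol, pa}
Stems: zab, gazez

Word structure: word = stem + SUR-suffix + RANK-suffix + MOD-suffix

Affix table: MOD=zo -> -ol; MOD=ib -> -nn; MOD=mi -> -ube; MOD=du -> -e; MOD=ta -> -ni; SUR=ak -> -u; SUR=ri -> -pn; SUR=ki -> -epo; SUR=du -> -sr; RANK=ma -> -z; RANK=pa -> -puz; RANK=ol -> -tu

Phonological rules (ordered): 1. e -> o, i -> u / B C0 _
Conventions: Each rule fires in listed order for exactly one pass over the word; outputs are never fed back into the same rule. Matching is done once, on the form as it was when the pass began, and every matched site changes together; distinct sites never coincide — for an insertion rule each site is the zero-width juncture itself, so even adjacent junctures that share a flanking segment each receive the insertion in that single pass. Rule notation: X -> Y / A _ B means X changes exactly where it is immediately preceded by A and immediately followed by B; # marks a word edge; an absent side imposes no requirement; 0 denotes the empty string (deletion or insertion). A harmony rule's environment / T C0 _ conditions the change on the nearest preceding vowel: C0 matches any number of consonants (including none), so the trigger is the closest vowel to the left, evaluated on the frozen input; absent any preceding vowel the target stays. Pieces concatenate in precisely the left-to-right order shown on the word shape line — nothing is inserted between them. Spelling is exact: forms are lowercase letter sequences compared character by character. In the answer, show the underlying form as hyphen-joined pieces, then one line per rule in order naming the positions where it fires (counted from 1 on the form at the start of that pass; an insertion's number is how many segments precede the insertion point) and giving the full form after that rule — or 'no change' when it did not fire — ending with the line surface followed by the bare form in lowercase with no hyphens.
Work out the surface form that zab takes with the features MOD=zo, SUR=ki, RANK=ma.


underlying: zab-epo-z-ol
1. e -> o, i -> u / B C0 _: fires at position(s) 4: zabopozol
surface: zabopozol


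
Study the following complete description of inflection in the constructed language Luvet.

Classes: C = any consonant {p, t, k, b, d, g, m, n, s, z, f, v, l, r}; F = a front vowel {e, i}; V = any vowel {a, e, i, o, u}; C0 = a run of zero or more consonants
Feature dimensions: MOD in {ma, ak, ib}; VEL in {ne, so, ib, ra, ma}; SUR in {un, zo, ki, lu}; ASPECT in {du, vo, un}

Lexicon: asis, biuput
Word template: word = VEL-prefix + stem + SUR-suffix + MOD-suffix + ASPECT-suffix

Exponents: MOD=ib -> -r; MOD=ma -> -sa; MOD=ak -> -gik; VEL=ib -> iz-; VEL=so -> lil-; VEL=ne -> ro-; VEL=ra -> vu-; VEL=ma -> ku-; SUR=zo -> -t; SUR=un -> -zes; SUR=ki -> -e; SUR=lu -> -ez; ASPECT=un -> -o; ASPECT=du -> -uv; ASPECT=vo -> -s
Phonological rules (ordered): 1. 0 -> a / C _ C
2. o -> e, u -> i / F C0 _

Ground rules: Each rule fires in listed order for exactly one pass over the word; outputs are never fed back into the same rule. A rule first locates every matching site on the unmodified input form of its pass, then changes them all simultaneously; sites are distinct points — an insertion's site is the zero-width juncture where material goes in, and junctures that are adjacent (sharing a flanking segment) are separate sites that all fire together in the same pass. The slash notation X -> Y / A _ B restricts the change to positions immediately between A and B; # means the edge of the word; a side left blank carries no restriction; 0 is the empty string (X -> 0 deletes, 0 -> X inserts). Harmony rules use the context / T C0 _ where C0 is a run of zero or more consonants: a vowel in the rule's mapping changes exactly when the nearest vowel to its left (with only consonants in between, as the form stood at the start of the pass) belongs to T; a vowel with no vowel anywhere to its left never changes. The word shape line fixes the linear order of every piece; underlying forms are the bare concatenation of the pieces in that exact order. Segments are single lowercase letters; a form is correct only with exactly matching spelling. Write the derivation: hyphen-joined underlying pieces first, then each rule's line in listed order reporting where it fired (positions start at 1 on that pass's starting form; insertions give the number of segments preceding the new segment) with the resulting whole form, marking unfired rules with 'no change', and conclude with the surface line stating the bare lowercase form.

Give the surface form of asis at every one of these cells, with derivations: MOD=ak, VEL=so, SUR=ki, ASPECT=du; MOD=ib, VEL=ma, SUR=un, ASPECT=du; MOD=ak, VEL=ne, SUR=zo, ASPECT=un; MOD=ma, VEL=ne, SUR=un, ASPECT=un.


cell MOD=ak, VEL=so, SUR=ki, ASPECT=du:
underlying: lil-asis-e-gik-uv
1. 0 -> a / C _ C: no change
2. o -> e, u -> i / F C0 _: fires at position(s) 12: lilasisegikiv
surface: lilasisegikiv

cell MOD=ib, VEL=ma, SUR=un, ASPECT=du:
underlying: ku-asis-zes-r-uv
1. 0 -> a / C _ C: inserts after position(s) 6, 9: kuasisazesaruv
2. o -> e, u -> i / F C0 _: no change
surface: kuasisazesaruv

cell MOD=ak, VEL=ne, SUR=zo, ASPECT=un:
underlying: ro-asis-t-gik-o
1. 0 -> a / C _ C: inserts after position(s) 6, 7: roasisatagiko
2. o -> e, u -> i / F C0 _: fires at position(s) 13: roasisatagike
surface: roasisatagike

cell MOD=ma, VEL=ne, SUR=un, ASPECT=un:
underlying: ro-asis-zes-sa-o
1. 0 -> a / C _ C: inserts after position(s) 6, 9: roasisazesasao
2. o -> e, u -> i / F C0 _: no change
surface: roasisazesasao


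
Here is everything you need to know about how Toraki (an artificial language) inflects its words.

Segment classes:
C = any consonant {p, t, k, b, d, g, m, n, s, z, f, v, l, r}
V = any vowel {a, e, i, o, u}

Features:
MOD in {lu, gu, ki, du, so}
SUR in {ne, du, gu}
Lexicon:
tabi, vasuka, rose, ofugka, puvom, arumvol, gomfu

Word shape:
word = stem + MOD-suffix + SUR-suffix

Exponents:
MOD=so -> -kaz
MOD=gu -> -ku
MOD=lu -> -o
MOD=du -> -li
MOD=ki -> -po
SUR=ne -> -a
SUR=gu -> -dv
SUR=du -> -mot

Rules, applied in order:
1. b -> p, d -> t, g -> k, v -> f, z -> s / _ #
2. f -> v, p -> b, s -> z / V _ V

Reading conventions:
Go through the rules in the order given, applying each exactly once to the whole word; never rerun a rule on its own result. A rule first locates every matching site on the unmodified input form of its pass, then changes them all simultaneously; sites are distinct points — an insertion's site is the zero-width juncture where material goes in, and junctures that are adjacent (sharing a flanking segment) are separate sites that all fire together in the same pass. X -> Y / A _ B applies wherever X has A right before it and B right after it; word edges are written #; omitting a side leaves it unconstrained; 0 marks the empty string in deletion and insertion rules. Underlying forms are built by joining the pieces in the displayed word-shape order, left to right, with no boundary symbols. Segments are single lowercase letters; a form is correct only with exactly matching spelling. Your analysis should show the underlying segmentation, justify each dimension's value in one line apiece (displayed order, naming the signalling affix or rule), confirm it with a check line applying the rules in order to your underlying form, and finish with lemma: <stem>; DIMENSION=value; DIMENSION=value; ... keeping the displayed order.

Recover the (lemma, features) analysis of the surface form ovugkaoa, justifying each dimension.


underlying: ofugka-o-a
MOD=lu - signalled by the affix -o
SUR=ne - signalled by the affix -a
check: ofugkaoa -> ofugkaoa -> ovugkaoa
lemma: ofugka; MOD=lu; SUR=ne


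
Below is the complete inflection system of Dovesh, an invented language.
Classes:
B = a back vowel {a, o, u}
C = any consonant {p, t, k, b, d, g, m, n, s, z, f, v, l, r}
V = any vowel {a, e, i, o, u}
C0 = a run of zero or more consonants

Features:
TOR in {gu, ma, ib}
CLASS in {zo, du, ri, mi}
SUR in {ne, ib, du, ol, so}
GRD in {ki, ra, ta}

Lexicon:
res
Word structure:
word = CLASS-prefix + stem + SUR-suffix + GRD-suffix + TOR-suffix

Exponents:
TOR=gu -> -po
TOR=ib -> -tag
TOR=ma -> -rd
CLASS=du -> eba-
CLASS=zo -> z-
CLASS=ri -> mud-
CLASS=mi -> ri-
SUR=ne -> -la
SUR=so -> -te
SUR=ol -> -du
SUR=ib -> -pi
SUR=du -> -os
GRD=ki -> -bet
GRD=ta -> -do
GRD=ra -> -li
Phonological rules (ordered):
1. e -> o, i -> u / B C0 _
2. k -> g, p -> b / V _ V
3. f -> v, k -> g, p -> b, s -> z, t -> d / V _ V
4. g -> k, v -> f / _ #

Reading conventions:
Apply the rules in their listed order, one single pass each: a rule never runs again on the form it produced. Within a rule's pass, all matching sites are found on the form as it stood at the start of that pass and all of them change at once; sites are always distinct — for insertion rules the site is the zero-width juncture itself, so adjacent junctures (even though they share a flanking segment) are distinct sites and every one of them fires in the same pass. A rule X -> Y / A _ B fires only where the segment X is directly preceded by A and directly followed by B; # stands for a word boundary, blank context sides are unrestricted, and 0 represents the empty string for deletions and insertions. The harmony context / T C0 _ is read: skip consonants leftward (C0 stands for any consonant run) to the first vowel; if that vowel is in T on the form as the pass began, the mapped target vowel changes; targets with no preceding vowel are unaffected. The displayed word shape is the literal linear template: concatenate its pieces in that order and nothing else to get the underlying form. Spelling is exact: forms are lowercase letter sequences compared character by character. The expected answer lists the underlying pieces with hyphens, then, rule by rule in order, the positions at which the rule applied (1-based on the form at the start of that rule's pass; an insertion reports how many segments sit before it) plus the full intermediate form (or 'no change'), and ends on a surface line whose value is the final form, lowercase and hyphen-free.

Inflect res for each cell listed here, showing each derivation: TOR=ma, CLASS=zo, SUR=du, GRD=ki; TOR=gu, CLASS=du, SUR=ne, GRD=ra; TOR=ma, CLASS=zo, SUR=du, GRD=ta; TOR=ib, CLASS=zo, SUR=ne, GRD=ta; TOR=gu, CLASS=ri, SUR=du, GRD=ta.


cell TOR=ma, CLASS=zo, SUR=du, GRD=ki:
underlying: z-res-os-bet-rd
1. e -> o, i -> u / B C0 _: fires at position(s) 8: zresosbotrd
2. k -> g, p -> b / V _ V: no change
3. f -> v, k -> g, p -> b, s -> z, t -> d / V _ V: fires at position(s) 4: zrezosbotrd
4. g -> k, v -> f / _ #: no change
surface: zrezosbotrd

cell TOR=gu, CLASS=du, SUR=ne, GRD=ra:
underlying: eba-res-la-li-po
1. e -> o, i -> u / B C0 _: fires at position(s) 5, 10: ebaroslalupo
2. k -> g, p -> b / V _ V: fires at position(s) 11: ebaroslalubo
3. f -> v, k -> g, p -> b, s -> z, t -> d / V _ V: no change
4. g -> k, v -> f / _ #: no change
surface: ebaroslalubo

cell TOR=ma, CLASS=zo, SUR=du, GRD=ta:
underlying: z-res-os-do-rd
1. e -> o, i -> u / B C0 _: no change
2. k -> g, p -> b / V _ V: no change
3. f -> v, k -> g, p -> b, s -> z, t -> d / V _ V: fires at position(s) 4: zrezosdord
4. g -> k, v -> f / _ #: no change
surface: zrezosdord

cell TOR=ib, CLASS=zo, SUR=ne, GRD=ta:
underlying: z-res-la-do-tag
1. e -> o, i -> u / B C0 _: no change
2. k -> g, p -> b / V _ V: no change
3. f -> v, k -> g, p -> b, s -> z, t -> d / V _ V: fires at position(s) 9: zresladodag
4. g -> k, v -> f / _ #: fires at position(s) 11: zresladodak
surface: zresladodak

cell TOR=gu, CLASS=ri, SUR=du, GRD=ta:
underlying: mud-res-os-do-po
1. e -> o, i -> u / B C0 _: fires at position(s) 5: mudrososdopo
2. k -> g, p -> b / V _ V: fires at position(s) 11: mudrososdobo
3. f -> v, k -> g, p -> b, s -> z, t -> d / V _ V: fires at position(s) 6: mudrozosdobo
4. g -> k, v -> f / _ #: no change
surface: mudrozosdobo


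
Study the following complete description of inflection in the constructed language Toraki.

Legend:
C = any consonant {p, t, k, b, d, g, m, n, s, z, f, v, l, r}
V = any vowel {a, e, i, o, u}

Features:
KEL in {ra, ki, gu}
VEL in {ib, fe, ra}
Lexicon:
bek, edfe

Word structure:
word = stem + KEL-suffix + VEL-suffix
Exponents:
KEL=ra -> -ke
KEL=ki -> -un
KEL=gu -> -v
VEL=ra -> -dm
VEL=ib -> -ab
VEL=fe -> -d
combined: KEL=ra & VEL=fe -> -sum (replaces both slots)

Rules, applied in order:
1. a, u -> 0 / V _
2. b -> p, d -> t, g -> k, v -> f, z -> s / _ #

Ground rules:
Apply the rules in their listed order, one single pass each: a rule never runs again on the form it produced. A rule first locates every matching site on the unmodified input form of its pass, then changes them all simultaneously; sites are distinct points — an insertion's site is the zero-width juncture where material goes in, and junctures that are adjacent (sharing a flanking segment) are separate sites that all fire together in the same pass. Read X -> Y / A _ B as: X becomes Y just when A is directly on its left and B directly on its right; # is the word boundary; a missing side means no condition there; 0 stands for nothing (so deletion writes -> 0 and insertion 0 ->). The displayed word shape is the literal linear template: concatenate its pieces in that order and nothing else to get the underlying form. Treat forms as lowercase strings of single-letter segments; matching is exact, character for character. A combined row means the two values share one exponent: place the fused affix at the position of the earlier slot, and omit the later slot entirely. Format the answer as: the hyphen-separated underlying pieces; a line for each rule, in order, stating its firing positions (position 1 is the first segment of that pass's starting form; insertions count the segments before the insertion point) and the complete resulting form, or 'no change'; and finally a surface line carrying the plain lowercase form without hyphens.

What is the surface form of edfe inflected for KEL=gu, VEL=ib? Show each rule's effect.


underlying: edfe-v-ab
1. a, u -> 0 / V _: no change
2. b -> p, d -> t, g -> k, v -> f, z -> s / _ #: fires at position(s) 7: edfevap
surface: edfevap
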